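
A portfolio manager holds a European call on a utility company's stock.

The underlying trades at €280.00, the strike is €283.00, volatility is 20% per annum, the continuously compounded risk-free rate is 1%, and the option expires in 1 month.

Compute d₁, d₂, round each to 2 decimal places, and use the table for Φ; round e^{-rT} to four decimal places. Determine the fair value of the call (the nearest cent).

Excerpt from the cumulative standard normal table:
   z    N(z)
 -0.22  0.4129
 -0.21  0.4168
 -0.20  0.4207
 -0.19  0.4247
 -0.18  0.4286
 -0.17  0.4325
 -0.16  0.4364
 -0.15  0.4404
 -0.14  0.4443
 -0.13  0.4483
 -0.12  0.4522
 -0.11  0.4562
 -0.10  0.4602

σ√T = 0.2 × 0.2887 = 0.0577
d₁ = [ln(280/283) + (0.01 + 0.2²/2)·0.08333] / 0.0577 = [-0.0107 + 0.0025] / 0.0577 = -0.1413 which rounds to -0.14
d₂ = d₁ − σ√T = -0.1413 − 0.0577 = -0.1990 which rounds to -0.20
exp(−rT) = exp(−0.01·0.08333) = 0.9992
N(d₁) = N(-0.14) = 0.4443;  N(d₂) = N(-0.20) = 0.4207
C = 280·0.4443 − 283·0.9992·0.4207 = 124.4040 − 118.9629 = 5.4411

€5.44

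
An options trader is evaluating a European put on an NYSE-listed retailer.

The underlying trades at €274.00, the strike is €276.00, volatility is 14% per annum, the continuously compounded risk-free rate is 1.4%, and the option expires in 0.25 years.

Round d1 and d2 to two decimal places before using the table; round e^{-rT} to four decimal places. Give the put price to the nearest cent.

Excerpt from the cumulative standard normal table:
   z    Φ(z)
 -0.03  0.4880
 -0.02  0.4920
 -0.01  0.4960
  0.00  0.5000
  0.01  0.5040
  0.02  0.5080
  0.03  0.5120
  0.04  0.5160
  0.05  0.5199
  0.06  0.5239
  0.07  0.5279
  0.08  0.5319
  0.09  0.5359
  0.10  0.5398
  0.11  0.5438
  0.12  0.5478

T = 0.25;  σ√T = 0.0700
ln(S/K) + (r + σ²/2)T = ln(274/276) + (0.014 + 0.14²/2)·0.25 = -0.0073 + 0.0060 = -0.0013
d₁ = -0.0013 / 0.0700 = -0.0189 ⇒ -0.02
d₂ = d₁ − σ√T = -0.0189 − 0.0700 = -0.0889 ⇒ -0.09
e^(−rT) = e^(−0.014·0.25) = 0.9965
P = 276·0.9965·N(0.09) − 274·N(0.02) = 276·0.9965·0.5359 − 274·0.5080 = 147.3907 − 139.1920 = 8.1987

€8.20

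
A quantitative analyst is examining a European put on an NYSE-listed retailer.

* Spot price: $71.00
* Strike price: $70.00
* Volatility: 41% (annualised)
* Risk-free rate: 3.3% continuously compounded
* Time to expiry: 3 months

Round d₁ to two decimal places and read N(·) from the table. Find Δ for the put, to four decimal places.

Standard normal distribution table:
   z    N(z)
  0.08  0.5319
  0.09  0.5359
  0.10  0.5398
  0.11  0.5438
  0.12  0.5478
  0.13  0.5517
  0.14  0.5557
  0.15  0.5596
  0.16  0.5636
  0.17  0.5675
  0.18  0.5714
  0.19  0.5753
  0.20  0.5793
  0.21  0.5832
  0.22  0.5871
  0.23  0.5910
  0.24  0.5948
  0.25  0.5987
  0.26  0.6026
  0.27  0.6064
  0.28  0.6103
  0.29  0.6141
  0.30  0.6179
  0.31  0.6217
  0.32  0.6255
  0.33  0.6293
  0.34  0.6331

σ√T = 0.41·√0.25 = 0.2050
d₁ = [ln(71/70) + (0.033 + 0.41²/2)·0.25] / 0.2050 = [0.0142 + 0.0293] / 0.2050 = 0.2119 ⇒ 0.21
N(d₁) = N(0.21) = 0.5832
Δ_put = N(d₁) − 1 = 0.5832 − 1 = -0.4168

-0.4168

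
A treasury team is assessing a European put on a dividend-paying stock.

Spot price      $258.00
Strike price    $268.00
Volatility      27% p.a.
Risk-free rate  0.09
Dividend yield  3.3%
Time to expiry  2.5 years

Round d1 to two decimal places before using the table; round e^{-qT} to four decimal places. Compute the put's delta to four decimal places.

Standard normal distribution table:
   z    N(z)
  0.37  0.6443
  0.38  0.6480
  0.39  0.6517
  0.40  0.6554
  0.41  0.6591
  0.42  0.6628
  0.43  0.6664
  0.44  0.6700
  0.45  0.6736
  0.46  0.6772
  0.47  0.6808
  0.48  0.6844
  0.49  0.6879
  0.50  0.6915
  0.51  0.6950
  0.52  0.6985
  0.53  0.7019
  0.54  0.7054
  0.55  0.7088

σ√T = 0.27·√2.5 = 0.4269
ln(S/K) + (r − q + σ²/2)T = ln(258/268) + (0.09 − 0.033 + 0.27²/2)·2.5 = -0.0380 + 0.2336 = 0.1956
d₁ = 0.1956 / 0.4269 = 0.4582 ≈ 0.46
N(d₁) = N(0.46) = 0.6772
Δ_put = exp(−qT)·(N(d₁) − 1) = 0.9208·(0.6772 − 1) = -0.2972

-0.2972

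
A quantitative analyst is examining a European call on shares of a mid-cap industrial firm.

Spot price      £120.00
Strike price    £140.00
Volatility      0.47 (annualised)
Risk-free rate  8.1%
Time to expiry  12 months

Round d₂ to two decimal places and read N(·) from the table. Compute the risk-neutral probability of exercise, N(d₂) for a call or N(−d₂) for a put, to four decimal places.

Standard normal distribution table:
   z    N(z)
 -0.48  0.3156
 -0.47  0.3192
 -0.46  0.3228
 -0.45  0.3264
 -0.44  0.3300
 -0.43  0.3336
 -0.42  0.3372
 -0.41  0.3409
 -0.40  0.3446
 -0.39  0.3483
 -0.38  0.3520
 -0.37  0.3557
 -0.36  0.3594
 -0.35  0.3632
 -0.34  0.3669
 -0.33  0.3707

σ√T = 0.47·√1 = 0.4700
d₁ = [ln(120/140) + (0.081 + 0.47²/2)·1] / 0.4700 = [-0.1542 + 0.1915] / 0.4700 = 0.0794 ⇒ 0.08
d₂ = d₁ − σ√T = 0.0794 − 0.4700 = -0.3906 ⇒ -0.39
Pr(exercise) under Q = N(d₂) = 0.3483

0.3483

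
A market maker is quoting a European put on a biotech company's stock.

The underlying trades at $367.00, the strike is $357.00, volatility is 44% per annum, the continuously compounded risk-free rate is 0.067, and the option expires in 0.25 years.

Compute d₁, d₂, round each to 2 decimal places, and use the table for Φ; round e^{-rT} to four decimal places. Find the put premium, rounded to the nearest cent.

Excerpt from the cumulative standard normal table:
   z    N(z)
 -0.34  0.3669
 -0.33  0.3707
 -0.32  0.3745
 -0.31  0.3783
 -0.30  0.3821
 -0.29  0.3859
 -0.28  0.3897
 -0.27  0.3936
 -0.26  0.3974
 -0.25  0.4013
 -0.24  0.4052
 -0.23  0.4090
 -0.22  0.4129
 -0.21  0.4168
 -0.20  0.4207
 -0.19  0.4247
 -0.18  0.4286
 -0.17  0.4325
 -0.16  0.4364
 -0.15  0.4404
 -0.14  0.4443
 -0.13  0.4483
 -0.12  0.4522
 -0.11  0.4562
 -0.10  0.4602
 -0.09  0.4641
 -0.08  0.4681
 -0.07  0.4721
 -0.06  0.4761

σ√T = 0.44 × 0.5000 = 0.2200
d₁ = [ln(367/357) + (0.067 + ½·0.44²)·0.25] / (σ√T) = (0.0276 + 0.0410) / 0.2200 = 0.3117 ≈ 0.31
d₂ = 0.3117 − 0.2200 = 0.0917 ≈ 0.09
exp(−rT) = exp(−0.067·0.25) = 0.9834
N(−d₂) = N(-0.09) = 0.4641;  N(−d₁) = N(-0.31) = 0.3783
P = 357·0.9834·0.4641 − 367·0.3783 = 162.9334 − 138.8361 = 24.0973

$24.10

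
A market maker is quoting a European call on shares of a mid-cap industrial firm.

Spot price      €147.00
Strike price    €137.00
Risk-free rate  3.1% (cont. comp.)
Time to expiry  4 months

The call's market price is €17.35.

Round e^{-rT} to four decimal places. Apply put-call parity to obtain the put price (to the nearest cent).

€5.94

e^(−rT) = e^(−0.031·0.3333) = 0.9897
Put-call parity: C − P = S − K·e^(−rT) = 147 − 137·0.9897 = 147 − 135.5889 = 11.4111
P = C − (C − P) = 17.35 − (11.4111) = 5.9389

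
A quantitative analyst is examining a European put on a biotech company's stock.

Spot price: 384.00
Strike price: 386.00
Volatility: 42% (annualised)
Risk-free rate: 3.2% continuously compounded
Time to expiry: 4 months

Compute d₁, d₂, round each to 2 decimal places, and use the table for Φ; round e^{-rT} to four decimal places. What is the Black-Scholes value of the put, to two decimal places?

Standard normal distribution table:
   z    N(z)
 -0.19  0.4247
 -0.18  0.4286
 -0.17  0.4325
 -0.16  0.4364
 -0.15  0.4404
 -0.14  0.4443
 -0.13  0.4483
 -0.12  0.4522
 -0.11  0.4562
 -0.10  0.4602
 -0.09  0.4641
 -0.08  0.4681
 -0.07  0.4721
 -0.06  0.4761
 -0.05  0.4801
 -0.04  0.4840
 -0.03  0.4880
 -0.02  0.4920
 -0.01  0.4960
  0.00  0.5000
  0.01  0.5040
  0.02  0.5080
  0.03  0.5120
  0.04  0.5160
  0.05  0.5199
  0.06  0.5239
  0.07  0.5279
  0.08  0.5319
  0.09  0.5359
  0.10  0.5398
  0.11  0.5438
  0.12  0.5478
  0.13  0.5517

35.54

σ√T = 0.42·√0.3333 = 0.2425
d₁ = [ln(384/386) + (0.032 + ½·0.42²)·0.3333] / (σ√T) = (-0.0052 + 0.0401) / 0.2425 = 0.1438 ≈ 0.14
d₂ = 0.1438 − 0.2425 = -0.0987 ≈ -0.10
exp(−rT) = exp(−0.032·0.3333) = 0.9894
P = 386·0.9894·N(0.10) − 384·N(-0.14) = 386·0.9894·0.5398 − 384·0.4443 = 206.1542 − 170.6112 = 35.5430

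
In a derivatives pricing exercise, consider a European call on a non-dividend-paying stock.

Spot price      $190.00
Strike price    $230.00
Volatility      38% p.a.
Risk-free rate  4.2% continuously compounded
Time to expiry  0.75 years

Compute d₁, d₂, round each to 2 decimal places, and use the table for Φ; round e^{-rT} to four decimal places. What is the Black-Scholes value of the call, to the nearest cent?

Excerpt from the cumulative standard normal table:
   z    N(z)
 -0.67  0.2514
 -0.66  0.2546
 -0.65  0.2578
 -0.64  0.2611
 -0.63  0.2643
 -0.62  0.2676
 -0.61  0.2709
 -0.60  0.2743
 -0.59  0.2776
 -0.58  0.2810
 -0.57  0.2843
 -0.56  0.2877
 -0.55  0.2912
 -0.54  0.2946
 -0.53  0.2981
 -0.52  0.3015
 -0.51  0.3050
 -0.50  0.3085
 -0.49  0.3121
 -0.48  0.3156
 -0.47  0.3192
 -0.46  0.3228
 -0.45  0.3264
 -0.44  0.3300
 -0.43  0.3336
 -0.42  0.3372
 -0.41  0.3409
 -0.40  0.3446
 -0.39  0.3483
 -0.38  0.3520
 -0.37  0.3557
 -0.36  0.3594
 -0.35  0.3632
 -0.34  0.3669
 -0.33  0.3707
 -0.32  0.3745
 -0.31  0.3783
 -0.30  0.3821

$13.70

T = 0.75;  σ√T = 0.3291
ln(S/K) + (r + σ²/2)T = ln(190/230) + (0.042 + 0.38²/2)·0.75 = -0.1911 + 0.0857 = -0.1054
d₁ = -0.1054 / 0.3291 = -0.3203 → -0.32
d₂ = d₁ − σ√T = -0.3203 − 0.3291 = -0.6494 → -0.65
e^(−rT) = e^(−0.042·0.75) = 0.9690
C = 190·N(-0.32) − 230·0.9690·N(-0.65) = 190·0.3745 − 230·0.9690·0.2578 = 71.1550 − 57.4559 = 13.6991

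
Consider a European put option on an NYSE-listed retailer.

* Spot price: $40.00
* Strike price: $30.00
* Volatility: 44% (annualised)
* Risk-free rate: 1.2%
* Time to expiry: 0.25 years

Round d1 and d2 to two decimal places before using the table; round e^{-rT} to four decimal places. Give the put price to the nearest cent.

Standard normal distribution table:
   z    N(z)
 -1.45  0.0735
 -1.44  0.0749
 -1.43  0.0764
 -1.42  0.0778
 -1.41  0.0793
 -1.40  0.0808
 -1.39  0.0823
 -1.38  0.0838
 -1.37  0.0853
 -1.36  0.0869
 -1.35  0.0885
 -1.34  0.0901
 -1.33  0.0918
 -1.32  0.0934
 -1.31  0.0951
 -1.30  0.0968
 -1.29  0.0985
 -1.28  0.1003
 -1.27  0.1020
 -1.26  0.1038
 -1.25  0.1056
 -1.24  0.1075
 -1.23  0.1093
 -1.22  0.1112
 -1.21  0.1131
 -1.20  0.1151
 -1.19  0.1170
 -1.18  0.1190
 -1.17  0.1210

$0.33

σ√T = 0.44 × 0.5000 = 0.2200
ln(S/K) + (r + σ²/2)T = ln(40/30) + (0.012 + 0.44²/2)·0.25 = 0.2877 + 0.0272 = 0.3149
d₁ = 0.3149 / 0.2200 = 1.4313 ⇒ 1.43
d₂ = d₁ − σ√T = 1.4313 − 0.2200 = 1.2113 ⇒ 1.21
exp(−rT) = exp(−0.012·0.25) = 0.9970
P = 30·0.9970·N(-1.21) − 40·N(-1.43) = 30·0.9970·0.1131 − 40·0.0764 = 3.3828 − 3.0560 = 0.3268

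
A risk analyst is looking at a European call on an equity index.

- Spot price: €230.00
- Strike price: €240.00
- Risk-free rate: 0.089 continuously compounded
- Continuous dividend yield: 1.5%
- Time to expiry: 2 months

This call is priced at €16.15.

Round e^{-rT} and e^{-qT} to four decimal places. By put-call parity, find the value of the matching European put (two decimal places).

€23.20

exp(−qT) = exp(−0.015·0.1667) = 0.9975;  exp(−rT) = exp(−0.089·0.1667) = 0.9853
Put-call parity: C − P = S·e^(−qT) − K·e^(−rT) = 230·0.9975 − 240·0.9853 = 229.4250 − 236.4720 = -7.0470
P = C − (C − P) = 16.15 − (-7.0470) = 23.1970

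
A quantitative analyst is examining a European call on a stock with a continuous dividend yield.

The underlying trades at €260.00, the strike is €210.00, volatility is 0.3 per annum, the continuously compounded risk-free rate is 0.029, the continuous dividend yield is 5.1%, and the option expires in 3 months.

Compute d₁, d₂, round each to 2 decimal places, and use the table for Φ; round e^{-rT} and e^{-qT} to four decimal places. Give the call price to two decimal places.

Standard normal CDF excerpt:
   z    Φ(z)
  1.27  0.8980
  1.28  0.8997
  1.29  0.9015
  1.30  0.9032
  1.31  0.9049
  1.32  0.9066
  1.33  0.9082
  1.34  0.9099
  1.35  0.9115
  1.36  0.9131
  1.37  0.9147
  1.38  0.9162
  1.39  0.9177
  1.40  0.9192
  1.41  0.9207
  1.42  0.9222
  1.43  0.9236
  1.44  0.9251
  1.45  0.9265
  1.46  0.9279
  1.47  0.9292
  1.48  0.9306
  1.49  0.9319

σ√T = 0.3·√0.25 = 0.1500
d₁ = [ln(260/210) + (0.029 − 0.051 + 0.3²/2)·0.25] / 0.1500 = [0.2136 + 0.0058] / 0.1500 = 1.4622 ≈ 1.46
d₂ = d₁ − σ√T = 1.4622 − 0.1500 = 1.3122 ≈ 1.31
exp(−qT) = exp(−0.051·0.25) = 0.9873;  exp(−rT) = exp(−0.029·0.25) = 0.9928
N(d₁) = N(1.46) = 0.9279;  N(d₂) = N(1.31) = 0.9049
C = 260·0.9873·0.9279 − 210·0.9928·0.9049 = 238.1901 − 188.6608 = 49.5293

€49.53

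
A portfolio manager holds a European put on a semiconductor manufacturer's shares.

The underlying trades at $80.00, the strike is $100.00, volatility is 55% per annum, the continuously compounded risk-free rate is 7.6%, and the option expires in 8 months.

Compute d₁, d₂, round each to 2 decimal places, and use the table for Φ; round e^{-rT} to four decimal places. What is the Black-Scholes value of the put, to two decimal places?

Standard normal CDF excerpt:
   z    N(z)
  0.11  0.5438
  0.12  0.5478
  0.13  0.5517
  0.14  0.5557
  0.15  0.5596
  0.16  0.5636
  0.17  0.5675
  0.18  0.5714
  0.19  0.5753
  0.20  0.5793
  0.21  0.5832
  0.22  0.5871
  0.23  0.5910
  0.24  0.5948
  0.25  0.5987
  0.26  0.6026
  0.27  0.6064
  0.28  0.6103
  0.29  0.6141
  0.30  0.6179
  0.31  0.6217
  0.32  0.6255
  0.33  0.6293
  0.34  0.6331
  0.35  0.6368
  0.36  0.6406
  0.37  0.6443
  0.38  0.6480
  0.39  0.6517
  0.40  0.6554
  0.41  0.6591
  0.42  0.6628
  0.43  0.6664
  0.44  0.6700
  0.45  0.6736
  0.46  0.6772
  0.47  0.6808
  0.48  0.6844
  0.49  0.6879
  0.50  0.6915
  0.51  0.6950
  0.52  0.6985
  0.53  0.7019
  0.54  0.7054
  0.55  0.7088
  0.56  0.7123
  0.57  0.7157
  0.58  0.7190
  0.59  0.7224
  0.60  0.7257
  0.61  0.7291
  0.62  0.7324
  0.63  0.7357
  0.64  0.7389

σ√T = 0.55 × 0.8165 = 0.4491
ln(S/K) + (r + σ²/2)T = ln(80/100) + (0.076 + 0.55²/2)·0.6667 = -0.2231 + 0.1515 = -0.0716
d₁ = -0.0716 / 0.4491 = -0.1595 → -0.16
d₂ = d₁ − σ√T = -0.1595 − 0.4491 = -0.6086 → -0.61
exp(−rT) = exp(−0.076·0.6667) = 0.9506
P = 100·0.9506·N(0.61) − 80·N(0.16) = 100·0.9506·0.7291 − 80·0.5636 = 69.3082 − 45.0880 = 24.2202

$24.22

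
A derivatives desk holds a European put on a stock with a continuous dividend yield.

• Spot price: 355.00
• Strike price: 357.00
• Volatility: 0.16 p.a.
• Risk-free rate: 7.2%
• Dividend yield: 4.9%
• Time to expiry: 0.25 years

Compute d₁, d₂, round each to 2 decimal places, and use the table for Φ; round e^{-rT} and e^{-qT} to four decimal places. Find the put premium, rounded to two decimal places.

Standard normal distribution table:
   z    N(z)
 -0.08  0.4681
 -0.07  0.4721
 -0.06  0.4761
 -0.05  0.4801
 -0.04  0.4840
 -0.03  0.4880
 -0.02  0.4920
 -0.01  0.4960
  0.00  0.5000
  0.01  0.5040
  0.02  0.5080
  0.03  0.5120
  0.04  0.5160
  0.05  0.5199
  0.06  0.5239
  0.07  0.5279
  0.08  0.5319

11.21

σ√T = 0.16 × 0.5000 = 0.0800
d₁ = [ln(355/357) + (0.072 − 0.049 + 0.16²/2)·0.25] / 0.0800 = [-0.0056 + 0.0089] / 0.0800 = 0.0417 which rounds to 0.04
d₂ = d₁ − σ√T = 0.0417 − 0.0800 = -0.0383 which rounds to -0.04
exp(−qT) = exp(−0.049·0.25) = 0.9878;  exp(−rT) = exp(−0.072·0.25) = 0.9822
N(−d₂) = N(0.04) = 0.5160;  N(−d₁) = N(-0.04) = 0.4840
P = 357·0.9822·0.5160 − 355·0.9878·0.4840 = 180.9330 − 169.7238 = 11.2092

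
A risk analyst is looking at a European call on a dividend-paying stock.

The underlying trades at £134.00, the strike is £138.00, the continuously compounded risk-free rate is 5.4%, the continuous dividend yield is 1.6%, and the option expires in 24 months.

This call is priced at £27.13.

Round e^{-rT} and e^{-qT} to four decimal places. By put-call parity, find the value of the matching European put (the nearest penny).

exp(−qT) = exp(−0.016·2) = 0.9685;  exp(−rT) = exp(−0.054·2) = 0.8976
Put-call parity: C − P = S·e^(−qT) − K·e^(−rT) = 134·0.9685 − 138·0.8976 = 129.7790 − 123.8688 = 5.9102
P = C − (C − P) = 27.13 − (5.9102) = 21.2198

£21.22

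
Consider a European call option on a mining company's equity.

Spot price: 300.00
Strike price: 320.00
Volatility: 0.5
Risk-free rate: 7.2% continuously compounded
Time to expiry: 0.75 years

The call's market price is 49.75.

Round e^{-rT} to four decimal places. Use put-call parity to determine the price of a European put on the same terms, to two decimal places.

52.92

exp(−rT) = exp(−0.072·0.75) = 0.9474
Put-call parity: C − P = S − K·e^(−rT) = 300 − 320·0.9474 = 300 − 303.1680 = -3.1680
P = C − (C − P) = 49.75 − (-3.1680) = 52.9180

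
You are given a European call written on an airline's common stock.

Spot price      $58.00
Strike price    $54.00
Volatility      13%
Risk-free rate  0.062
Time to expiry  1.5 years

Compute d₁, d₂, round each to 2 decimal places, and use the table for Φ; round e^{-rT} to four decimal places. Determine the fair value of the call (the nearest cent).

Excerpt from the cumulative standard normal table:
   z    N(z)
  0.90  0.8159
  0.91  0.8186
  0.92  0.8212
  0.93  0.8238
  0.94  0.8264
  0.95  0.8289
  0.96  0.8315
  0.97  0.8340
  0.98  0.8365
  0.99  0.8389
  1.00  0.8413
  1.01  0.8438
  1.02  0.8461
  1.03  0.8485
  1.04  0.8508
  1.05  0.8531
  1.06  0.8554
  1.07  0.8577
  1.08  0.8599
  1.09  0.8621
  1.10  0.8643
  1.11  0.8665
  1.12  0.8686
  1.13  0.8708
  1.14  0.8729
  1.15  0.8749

$9.47

σ√T = 0.13 × 1.2247 = 0.1592
ln(S/K) + (r + σ²/2)T = ln(58/54) + (0.062 + 0.13²/2)·1.5 = 0.0715 + 0.1057 = 0.1771
d₁ = 0.1771 / 0.1592 = 1.1125 which rounds to 1.11
d₂ = d₁ − σ√T = 1.1125 − 0.1592 = 0.9533 which rounds to 0.95
e^(−rT) = e^(−0.062·1.5) = 0.9112
N(d₁) = N(1.11) = 0.8665;  N(d₂) = N(0.95) = 0.8289
C = 58·0.8665 − 54·0.9112·0.8289 = 50.2570 − 40.7859 = 9.4711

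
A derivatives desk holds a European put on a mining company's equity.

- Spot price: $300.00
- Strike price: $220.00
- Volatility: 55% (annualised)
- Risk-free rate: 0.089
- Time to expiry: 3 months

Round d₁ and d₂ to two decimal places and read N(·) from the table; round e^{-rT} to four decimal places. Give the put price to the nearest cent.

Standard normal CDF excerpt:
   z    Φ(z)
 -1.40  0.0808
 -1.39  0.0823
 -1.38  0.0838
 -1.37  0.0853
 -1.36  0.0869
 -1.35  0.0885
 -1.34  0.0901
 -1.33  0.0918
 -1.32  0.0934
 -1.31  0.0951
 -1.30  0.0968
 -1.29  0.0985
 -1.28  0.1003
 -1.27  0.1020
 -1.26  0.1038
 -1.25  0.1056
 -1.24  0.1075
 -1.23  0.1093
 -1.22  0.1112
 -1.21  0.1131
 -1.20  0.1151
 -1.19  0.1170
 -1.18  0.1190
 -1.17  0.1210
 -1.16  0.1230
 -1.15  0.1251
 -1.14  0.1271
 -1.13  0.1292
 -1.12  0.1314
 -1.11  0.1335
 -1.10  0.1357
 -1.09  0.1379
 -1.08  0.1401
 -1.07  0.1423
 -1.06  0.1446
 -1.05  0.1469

σ√T = 0.55·√0.25 = 0.2750
d₁ = [ln(300/220) + (0.089 + ½·0.55²)·0.25] / (σ√T) = (0.3102 + 0.0601) / 0.2750 = 1.3462 → 1.35
d₂ = 1.3462 − 0.2750 = 1.0712 → 1.07
exp(−rT) = exp(−0.089·0.25) = 0.9780
N(−d₂) = N(-1.07) = 0.1423;  N(−d₁) = N(-1.35) = 0.0885
P = 220·0.9780·0.1423 − 300·0.0885 = 30.6173 − 26.5500 = 4.0673

$4.07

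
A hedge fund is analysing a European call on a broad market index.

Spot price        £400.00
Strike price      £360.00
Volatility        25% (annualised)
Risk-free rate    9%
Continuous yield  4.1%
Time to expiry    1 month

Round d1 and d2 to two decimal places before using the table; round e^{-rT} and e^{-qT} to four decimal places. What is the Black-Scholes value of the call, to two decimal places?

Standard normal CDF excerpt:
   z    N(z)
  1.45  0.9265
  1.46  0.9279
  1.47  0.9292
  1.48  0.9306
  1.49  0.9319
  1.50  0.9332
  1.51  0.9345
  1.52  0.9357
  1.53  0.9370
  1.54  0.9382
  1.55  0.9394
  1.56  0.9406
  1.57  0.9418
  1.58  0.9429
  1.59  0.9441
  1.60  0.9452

T = 0.08333;  σ√T = 0.0722
ln(S/K) + (r − q + σ²/2)T = ln(400/360) + (0.09 − 0.041 + 0.25²/2)·0.08333 = 0.1054 + 0.0067 = 0.1120
d₁ = 0.1120 / 0.0722 = 1.5526 ≈ 1.55
d₂ = d₁ − σ√T = 1.5526 − 0.0722 = 1.4804 ≈ 1.48
exp(−qT) = exp(−0.041·0.08333) = 0.9966;  exp(−rT) = exp(−0.09·0.08333) = 0.9925
N(d₁) = N(1.55) = 0.9394;  N(d₂) = N(1.48) = 0.9306
C = 400·0.9966·0.9394 − 360·0.9925·0.9306 = 374.4824 − 332.5034 = 41.9790

£41.98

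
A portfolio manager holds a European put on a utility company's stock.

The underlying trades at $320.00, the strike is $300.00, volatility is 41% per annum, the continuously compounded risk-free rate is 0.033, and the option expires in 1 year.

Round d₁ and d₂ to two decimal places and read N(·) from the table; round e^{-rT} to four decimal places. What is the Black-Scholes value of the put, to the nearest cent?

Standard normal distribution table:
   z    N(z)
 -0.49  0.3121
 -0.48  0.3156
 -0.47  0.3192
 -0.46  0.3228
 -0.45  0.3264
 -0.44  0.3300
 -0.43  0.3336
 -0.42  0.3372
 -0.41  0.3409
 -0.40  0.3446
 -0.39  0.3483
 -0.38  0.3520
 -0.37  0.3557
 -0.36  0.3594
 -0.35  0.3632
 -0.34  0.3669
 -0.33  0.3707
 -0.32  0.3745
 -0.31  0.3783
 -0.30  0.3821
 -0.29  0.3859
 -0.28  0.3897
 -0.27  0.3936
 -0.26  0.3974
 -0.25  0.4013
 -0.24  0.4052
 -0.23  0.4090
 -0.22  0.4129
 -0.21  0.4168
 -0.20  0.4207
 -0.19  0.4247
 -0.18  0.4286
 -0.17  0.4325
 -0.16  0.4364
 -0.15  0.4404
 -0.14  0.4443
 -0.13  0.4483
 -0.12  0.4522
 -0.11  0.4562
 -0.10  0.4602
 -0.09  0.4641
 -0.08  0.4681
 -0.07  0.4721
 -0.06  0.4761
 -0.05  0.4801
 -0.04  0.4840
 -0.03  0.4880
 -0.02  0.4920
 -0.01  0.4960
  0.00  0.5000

T = 1;  σ√T = 0.4100
d₁ = [ln(320/300) + (0.033 + ½·0.41²)·1] / (σ√T) = (0.0645 + 0.1170) / 0.4100 = 0.4429 ≈ 0.44
d₂ = 0.4429 − 0.4100 = 0.0329 ≈ 0.03
exp(−rT) = exp(−0.033·1) = 0.9675
P = 300·0.9675·N(-0.03) − 320·N(-0.44) = 300·0.9675·0.4880 − 320·0.3300 = 141.6420 − 105.6000 = 36.0420

$36.04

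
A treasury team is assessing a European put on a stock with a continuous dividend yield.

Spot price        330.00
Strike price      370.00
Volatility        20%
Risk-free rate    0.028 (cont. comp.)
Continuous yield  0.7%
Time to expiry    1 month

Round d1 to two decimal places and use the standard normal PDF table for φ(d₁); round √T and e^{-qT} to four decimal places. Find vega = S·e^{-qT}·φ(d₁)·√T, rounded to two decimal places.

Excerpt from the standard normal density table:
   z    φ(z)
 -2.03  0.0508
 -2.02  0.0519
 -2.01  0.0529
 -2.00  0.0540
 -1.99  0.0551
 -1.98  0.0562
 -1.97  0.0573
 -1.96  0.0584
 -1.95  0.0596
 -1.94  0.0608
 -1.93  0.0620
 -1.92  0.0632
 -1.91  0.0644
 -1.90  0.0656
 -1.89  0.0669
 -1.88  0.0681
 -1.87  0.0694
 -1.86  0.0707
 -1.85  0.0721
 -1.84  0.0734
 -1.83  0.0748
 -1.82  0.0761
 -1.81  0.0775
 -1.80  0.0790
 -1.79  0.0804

T = 0.08333;  σ√T = 0.0577
ln(S/K) + (r − q + σ²/2)T = ln(330/370) + (0.028 − 0.007 + 0.2²/2)·0.08333 = -0.1144 + 0.0034 = -0.1110
d₁ = -0.1110 / 0.0577 = -1.9225 → -1.92
√T = √0.08333 = 0.2887
φ(d₁) = φ(-1.92) = 0.0632
exp(−qT) = exp(−0.007·0.08333) = 0.9994
vega = S·exp(−qT)·φ(d₁)·√T = 330·0.9994·0.0632·0.2887 = 6.0175

6.02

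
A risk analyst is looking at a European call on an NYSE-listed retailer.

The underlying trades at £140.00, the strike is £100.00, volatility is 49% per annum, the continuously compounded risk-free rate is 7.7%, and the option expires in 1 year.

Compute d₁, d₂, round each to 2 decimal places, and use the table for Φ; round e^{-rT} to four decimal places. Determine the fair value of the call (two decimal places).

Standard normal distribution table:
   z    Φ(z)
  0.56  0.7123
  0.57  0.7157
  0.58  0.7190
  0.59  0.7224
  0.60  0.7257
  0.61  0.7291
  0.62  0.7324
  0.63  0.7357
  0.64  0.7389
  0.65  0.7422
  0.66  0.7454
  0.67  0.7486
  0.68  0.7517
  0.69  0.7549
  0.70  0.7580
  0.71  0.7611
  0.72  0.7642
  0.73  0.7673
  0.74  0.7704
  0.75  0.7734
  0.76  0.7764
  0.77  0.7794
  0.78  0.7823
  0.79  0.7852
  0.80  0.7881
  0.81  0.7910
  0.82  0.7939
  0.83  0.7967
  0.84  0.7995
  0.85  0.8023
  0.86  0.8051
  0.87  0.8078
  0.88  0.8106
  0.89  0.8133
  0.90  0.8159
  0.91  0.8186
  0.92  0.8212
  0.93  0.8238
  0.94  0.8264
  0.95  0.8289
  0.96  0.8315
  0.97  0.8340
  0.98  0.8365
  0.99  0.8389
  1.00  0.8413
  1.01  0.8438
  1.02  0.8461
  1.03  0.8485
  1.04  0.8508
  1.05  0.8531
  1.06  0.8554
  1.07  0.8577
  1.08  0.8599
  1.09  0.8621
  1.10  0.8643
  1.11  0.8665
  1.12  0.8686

£53.50

σ√T = 0.49·√1 = 0.4900
d₁ = [ln(140/100) + (0.077 + 0.49²/2)·1] / 0.4900 = [0.3365 + 0.1971] / 0.4900 = 1.0888 ≈ 1.09
d₂ = d₁ − σ√T = 1.0888 − 0.4900 = 0.5988 ≈ 0.60
exp(−rT) = exp(−0.077·1) = 0.9259
C = 140·N(1.09) − 100·0.9259·N(0.60) = 140·0.8621 − 100·0.9259·0.7257 = 120.6940 − 67.1926 = 53.5014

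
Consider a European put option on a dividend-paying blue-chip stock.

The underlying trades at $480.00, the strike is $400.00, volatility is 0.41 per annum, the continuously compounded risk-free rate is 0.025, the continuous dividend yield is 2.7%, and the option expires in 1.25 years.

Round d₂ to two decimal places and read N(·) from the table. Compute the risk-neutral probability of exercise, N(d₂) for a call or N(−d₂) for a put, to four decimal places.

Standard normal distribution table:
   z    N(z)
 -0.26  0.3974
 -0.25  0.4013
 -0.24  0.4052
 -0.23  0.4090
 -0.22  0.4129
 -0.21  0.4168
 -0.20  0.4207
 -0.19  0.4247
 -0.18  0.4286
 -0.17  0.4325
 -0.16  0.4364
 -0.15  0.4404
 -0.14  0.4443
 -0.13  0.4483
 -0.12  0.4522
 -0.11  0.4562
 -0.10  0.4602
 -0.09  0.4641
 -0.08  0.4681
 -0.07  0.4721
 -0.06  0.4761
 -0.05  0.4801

T = 1.25;  σ√T = 0.4584
d₁ = [ln(480/400) + (0.025 − 0.027 + 0.41²/2)·1.25] / 0.4584 = [0.1823 + 0.1026] / 0.4584 = 0.6215 → 0.62
d₂ = d₁ − σ√T = 0.6215 − 0.4584 = 0.1631 → 0.16
Pr(exercise) under Q = N(−d₂) = N(-0.16) = 0.4364

0.4364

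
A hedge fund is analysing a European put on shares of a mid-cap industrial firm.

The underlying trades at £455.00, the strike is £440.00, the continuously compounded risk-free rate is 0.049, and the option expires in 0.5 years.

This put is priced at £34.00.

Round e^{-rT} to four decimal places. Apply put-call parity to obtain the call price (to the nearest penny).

e^(−rT) = e^(−0.049·0.5) = 0.9758
Put-call parity: C − P = S − K·e^(−rT) = 455 − 440·0.9758 = 455 − 429.3520 = 25.6480
C = P + (C − P) = 34.00 + (25.6480) = 59.6480

£59.65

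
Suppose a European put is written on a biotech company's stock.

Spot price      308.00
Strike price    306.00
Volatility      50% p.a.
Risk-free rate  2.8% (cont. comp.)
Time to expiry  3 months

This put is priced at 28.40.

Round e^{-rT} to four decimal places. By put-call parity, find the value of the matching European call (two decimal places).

e^(−rT) = e^(−0.028·0.25) = 0.9930
Put-call parity: C − P = S − K·e^(−rT) = 308 − 306·0.9930 = 308 − 303.8580 = 4.1420
C = P + (C − P) = 28.40 + (4.1420) = 32.5420

32.54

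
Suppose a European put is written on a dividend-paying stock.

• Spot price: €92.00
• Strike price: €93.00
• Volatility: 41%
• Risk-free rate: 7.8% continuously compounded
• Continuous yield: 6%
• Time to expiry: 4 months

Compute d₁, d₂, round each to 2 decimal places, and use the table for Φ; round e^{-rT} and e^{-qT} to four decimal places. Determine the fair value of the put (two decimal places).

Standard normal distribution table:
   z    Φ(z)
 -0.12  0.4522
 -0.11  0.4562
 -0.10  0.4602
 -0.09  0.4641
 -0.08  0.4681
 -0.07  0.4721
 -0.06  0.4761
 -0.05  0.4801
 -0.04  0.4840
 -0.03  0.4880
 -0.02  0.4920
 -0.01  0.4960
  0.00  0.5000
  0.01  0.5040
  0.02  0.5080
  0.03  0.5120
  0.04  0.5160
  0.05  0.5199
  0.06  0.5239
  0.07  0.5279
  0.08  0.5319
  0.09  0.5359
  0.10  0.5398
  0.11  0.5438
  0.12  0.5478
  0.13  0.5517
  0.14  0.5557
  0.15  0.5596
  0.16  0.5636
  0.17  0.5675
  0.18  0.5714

€8.85

σ√T = 0.41·√0.3333 = 0.2367
d₁ = [ln(92/93) + (0.078 − 0.06 + 0.41²/2)·0.3333] / 0.2367 = [-0.0108 + 0.0340] / 0.2367 = 0.0980 ⇒ 0.10
d₂ = d₁ − σ√T = 0.0980 − 0.2367 = -0.1387 ⇒ -0.14
e^(−qT) = e^(−0.06·0.3333) = 0.9802;  e^(−rT) = e^(−0.078·0.3333) = 0.9743
N(−d₂) = N(0.14) = 0.5557;  N(−d₁) = N(-0.10) = 0.4602
P = 93·0.9743·0.5557 − 92·0.9802·0.4602 = 50.3519 − 41.5001 = 8.8518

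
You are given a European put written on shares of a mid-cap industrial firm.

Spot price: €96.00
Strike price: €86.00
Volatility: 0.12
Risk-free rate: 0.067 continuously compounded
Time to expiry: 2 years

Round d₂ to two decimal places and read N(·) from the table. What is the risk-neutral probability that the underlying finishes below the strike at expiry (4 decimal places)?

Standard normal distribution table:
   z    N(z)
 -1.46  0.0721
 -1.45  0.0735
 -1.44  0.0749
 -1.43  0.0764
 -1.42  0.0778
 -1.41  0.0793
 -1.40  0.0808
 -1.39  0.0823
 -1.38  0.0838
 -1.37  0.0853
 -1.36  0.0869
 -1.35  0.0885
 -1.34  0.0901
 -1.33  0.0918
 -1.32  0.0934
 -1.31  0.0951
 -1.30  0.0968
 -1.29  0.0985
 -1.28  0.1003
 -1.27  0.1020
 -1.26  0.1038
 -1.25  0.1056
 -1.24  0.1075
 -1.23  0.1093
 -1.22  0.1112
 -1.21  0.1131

T = 2;  σ√T = 0.1697
d₁ = [ln(96/86) + (0.067 + ½·0.12²)·2] / (σ√T) = (0.1100 + 0.1484) / 0.1697 = 1.5226 → 1.52
d₂ = 1.5226 − 0.1697 = 1.3529 → 1.35
Risk-neutral Pr[S_T < K] = N(−d₂) = N(-1.35) = 0.0885

0.0885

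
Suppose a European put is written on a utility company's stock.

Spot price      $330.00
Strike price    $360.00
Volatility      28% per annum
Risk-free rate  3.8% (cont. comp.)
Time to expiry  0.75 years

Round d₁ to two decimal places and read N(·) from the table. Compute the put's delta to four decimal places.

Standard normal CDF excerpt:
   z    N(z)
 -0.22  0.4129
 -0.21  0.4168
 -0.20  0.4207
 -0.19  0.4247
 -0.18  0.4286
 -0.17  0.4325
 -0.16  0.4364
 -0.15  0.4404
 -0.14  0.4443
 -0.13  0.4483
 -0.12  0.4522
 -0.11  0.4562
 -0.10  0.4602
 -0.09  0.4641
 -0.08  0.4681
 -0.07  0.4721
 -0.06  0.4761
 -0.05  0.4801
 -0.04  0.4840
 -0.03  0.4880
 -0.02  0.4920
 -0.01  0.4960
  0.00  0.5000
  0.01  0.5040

σ√T = 0.28·√0.75 = 0.2425
d₁ = [ln(330/360) + (0.038 + ½·0.28²)·0.75] / (σ√T) = (-0.0870 + 0.0579) / 0.2425 = -0.1201 ⇒ -0.12
N(d₁) = N(-0.12) = 0.4522
Δ_put = N(d₁) − 1 = 0.4522 − 1 = -0.5478

-0.5478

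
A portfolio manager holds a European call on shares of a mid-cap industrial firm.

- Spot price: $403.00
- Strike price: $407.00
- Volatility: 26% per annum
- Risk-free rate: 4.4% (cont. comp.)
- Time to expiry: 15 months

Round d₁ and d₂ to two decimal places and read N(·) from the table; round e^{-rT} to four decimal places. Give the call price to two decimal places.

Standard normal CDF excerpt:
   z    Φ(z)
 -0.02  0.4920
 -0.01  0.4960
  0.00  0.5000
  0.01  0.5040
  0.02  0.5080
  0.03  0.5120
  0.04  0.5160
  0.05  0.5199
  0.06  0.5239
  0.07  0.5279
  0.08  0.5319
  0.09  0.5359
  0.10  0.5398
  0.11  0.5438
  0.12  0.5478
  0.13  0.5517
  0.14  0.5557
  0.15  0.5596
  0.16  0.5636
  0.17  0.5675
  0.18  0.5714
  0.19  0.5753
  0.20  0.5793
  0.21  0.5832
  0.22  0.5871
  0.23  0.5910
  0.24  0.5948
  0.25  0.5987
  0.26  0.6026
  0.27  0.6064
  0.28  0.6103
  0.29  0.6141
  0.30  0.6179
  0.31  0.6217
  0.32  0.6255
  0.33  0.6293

σ√T = 0.26 × 1.1180 = 0.2907
d₁ = [ln(403/407) + (0.044 + ½·0.26²)·1.25] / (σ√T) = (-0.0099 + 0.0973) / 0.2907 = 0.3006 ≈ 0.30
d₂ = 0.3006 − 0.2907 = 0.0099 ≈ 0.01
exp(−rT) = exp(−0.044·1.25) = 0.9465
C = 403·N(0.30) − 407·0.9465·N(0.01) = 403·0.6179 − 407·0.9465·0.5040 = 249.0137 − 194.1537 = 54.8600

$54.86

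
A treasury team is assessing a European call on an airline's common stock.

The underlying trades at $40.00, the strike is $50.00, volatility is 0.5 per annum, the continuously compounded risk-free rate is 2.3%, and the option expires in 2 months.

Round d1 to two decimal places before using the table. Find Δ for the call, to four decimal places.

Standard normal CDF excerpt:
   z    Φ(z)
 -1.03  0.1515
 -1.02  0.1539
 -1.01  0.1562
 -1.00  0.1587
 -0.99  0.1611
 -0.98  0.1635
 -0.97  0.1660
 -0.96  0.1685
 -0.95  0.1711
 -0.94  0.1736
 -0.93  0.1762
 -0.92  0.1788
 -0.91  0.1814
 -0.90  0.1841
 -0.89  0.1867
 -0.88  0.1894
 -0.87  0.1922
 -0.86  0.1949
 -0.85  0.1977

σ√T = 0.5 × 0.4082 = 0.2041
ln(S/K) + (r + σ²/2)T = ln(40/50) + (0.023 + 0.5²/2)·0.1667 = -0.2231 + 0.0247 = -0.1985
d₁ = -0.1985 / 0.2041 = -0.9723 → -0.97
N(d₁) = N(-0.97) = 0.1660
Δ_call = N(d₁) = 0.1660

0.1660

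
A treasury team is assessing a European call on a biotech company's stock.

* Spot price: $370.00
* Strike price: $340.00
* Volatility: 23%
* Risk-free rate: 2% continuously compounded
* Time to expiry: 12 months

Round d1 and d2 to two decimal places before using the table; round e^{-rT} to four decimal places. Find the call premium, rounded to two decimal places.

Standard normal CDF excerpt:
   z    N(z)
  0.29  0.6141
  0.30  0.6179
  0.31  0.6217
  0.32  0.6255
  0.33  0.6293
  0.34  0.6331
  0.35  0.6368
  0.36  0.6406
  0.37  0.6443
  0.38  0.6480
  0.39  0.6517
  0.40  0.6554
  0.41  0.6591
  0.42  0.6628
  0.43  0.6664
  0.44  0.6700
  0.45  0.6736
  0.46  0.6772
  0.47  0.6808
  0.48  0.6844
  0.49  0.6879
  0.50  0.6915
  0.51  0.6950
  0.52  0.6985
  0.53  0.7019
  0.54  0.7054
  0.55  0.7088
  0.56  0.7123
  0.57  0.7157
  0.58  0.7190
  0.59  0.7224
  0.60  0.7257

T = 1;  σ√T = 0.2300
ln(S/K) + (r + σ²/2)T = ln(370/340) + (0.02 + 0.23²/2)·1 = 0.0846 + 0.0465 = 0.1310
d₁ = 0.1310 / 0.2300 = 0.5696 ≈ 0.57
d₂ = d₁ − σ√T = 0.5696 − 0.2300 = 0.3396 ≈ 0.34
exp(−rT) = exp(−0.02·1) = 0.9802
N(d₁) = N(0.57) = 0.7157;  N(d₂) = N(0.34) = 0.6331
C = 370·0.7157 − 340·0.9802·0.6331 = 264.8090 − 210.9920 = 53.8170

$53.82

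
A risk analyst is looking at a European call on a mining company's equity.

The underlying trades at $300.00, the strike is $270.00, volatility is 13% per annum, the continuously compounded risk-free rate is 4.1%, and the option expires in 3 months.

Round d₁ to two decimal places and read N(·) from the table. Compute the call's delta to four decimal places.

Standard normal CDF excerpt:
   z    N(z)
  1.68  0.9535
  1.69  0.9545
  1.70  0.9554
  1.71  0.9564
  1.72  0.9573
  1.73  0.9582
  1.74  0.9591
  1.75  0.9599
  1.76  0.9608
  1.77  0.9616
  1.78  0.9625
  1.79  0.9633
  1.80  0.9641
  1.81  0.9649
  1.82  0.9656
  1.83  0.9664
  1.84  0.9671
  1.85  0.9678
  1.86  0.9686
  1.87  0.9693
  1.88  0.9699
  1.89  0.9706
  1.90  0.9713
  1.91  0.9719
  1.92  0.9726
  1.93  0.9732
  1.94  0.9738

T = 0.25;  σ√T = 0.0650
ln(S/K) + (r + σ²/2)T = ln(300/270) + (0.041 + 0.13²/2)·0.25 = 0.1054 + 0.0124 = 0.1177
d₁ = 0.1177 / 0.0650 = 1.8111 → 1.81
N(d₁) = N(1.81) = 0.9649
Δ_call = N(d₁) = 0.9649

0.9649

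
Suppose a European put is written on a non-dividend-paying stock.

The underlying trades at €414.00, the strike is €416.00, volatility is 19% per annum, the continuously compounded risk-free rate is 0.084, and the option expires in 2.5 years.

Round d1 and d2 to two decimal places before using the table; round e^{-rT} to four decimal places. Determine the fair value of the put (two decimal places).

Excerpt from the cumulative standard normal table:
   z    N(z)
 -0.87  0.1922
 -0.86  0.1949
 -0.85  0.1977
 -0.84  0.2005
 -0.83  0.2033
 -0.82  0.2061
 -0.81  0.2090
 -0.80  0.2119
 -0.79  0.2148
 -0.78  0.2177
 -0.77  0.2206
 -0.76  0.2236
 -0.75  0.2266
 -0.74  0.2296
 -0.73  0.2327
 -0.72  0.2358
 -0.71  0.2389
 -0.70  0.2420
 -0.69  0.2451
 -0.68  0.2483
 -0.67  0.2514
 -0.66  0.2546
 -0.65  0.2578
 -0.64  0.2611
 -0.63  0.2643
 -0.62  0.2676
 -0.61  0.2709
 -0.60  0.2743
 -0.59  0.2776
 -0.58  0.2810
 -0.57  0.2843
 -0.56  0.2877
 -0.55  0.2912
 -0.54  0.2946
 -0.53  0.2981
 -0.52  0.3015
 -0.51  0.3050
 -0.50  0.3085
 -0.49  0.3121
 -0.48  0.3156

T = 2.5;  σ√T = 0.3004
ln(S/K) + (r + σ²/2)T = ln(414/416) + (0.084 + 0.19²/2)·2.5 = -0.0048 + 0.2551 = 0.2503
d₁ = 0.2503 / 0.3004 = 0.8332 → 0.83
d₂ = d₁ − σ√T = 0.8332 − 0.3004 = 0.5328 → 0.53
e^(−rT) = e^(−0.084·2.5) = 0.8106
N(−d₂) = N(-0.53) = 0.2981;  N(−d₁) = N(-0.83) = 0.2033
P = 416·0.8106·0.2981 − 414·0.2033 = 100.5222 − 84.1662 = 16.3560

€16.36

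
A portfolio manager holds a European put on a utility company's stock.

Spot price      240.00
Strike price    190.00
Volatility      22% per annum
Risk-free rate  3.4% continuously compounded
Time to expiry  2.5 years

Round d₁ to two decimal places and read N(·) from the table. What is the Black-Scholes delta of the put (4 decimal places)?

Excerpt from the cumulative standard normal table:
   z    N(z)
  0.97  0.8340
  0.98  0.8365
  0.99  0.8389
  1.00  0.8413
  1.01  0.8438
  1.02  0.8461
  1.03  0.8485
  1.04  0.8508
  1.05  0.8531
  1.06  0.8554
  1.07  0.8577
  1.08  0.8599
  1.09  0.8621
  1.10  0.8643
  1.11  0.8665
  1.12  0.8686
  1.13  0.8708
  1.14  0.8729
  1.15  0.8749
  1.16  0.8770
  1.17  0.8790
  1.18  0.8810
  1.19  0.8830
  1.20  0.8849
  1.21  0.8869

-0.1379

σ√T = 0.22·√2.5 = 0.3479
ln(S/K) + (r + σ²/2)T = ln(240/190) + (0.034 + 0.22²/2)·2.5 = 0.2336 + 0.1455 = 0.3791
d₁ = 0.3791 / 0.3479 = 1.0899 which rounds to 1.09
N(d₁) = N(1.09) = 0.8621
Δ_put = N(d₁) − 1 = 0.8621 − 1 = -0.1379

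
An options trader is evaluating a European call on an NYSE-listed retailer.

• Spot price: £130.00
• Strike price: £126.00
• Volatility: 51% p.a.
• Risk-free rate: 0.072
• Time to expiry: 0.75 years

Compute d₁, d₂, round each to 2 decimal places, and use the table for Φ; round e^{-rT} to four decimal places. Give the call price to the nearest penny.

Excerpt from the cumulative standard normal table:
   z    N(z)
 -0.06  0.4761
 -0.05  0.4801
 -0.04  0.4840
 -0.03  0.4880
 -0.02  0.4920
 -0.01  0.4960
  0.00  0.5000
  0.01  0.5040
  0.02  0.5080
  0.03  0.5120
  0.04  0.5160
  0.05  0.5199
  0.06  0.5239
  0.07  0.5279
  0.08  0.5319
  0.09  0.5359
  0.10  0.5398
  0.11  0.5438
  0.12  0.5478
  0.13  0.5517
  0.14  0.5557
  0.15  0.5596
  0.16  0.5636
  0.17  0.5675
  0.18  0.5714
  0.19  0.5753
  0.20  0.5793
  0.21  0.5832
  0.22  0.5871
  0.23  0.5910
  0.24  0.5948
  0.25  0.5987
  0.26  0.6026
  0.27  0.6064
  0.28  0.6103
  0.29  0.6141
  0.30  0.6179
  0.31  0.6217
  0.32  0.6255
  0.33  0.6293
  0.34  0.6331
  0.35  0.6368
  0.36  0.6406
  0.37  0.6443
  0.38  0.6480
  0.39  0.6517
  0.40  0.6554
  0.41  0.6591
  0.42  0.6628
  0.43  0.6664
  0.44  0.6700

£27.43

σ√T = 0.51·√0.75 = 0.4417
d₁ = [ln(130/126) + (0.072 + 0.51²/2)·0.75] / 0.4417 = [0.0313 + 0.1515] / 0.4417 = 0.4139 ⇒ 0.41
d₂ = d₁ − σ√T = 0.4139 − 0.4417 = -0.0278 ⇒ -0.03
exp(−rT) = exp(−0.072·0.75) = 0.9474
C = 130·N(0.41) − 126·0.9474·N(-0.03) = 130·0.6591 − 126·0.9474·0.4880 = 85.6830 − 58.2537 = 27.4293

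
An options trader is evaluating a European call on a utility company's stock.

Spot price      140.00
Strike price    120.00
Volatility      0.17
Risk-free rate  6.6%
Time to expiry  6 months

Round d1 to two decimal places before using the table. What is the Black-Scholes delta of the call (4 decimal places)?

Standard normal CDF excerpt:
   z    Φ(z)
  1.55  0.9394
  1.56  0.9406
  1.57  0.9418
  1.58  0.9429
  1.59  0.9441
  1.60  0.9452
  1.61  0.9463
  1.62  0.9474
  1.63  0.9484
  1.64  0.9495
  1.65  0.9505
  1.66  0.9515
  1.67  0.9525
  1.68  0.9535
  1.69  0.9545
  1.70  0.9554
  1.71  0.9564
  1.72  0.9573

σ√T = 0.17 × 0.7071 = 0.1202
d₁ = [ln(140/120) + (0.066 + ½·0.17²)·0.5] / (σ√T) = (0.1542 + 0.0402) / 0.1202 = 1.6170 → 1.62
N(d₁) = N(1.62) = 0.9474
Δ_call = N(d₁) = 0.9474

0.9474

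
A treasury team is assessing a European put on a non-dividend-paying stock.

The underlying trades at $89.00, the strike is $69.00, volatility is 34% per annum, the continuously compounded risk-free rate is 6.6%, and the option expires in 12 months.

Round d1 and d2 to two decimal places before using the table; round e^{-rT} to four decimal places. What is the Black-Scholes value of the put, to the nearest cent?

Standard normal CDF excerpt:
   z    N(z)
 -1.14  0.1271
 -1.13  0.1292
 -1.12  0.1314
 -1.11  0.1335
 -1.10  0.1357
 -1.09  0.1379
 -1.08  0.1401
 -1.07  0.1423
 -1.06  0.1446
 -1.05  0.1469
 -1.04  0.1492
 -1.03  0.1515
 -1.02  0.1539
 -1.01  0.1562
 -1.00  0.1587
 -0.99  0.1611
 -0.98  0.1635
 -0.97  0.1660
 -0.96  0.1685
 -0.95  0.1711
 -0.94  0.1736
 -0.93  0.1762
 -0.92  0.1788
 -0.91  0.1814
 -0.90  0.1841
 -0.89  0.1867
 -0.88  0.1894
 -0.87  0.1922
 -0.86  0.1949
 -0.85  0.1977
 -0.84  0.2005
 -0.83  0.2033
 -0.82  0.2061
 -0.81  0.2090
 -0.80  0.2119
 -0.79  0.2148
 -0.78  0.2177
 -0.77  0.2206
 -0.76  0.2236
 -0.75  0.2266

$2.37

σ√T = 0.34 × 1.0000 = 0.3400
d₁ = [ln(89/69) + (0.066 + ½·0.34²)·1] / (σ√T) = (0.2545 + 0.1238) / 0.3400 = 1.1127 ≈ 1.11
d₂ = 1.1127 − 0.3400 = 0.7727 ≈ 0.77
exp(−rT) = exp(−0.066·1) = 0.9361
P = 69·0.9361·N(-0.77) − 89·N(-1.11) = 69·0.9361·0.2206 − 89·0.1335 = 14.2488 − 11.8815 = 2.3673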